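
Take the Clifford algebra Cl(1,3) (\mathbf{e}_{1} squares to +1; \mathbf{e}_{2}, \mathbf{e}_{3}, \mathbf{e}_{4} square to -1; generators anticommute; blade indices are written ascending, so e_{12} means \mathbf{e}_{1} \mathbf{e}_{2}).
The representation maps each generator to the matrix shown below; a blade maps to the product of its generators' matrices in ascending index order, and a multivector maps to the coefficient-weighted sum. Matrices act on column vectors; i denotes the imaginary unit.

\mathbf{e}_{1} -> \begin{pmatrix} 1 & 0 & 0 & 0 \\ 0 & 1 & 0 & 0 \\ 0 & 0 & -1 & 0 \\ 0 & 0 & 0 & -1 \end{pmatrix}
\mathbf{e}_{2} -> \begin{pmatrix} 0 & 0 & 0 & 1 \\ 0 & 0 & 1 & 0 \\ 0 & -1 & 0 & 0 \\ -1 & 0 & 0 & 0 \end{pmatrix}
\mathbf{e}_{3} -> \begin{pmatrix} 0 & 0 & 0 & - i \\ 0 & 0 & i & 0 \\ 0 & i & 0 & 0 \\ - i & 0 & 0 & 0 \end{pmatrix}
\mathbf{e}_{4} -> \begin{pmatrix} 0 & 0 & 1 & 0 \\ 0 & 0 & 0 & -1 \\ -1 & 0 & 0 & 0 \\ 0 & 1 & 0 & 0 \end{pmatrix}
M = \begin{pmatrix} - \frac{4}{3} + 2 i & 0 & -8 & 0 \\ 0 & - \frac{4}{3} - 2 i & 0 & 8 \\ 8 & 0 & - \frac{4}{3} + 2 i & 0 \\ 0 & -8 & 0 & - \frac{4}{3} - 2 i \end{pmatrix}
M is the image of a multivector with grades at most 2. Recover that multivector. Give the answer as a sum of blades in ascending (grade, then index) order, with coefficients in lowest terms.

Method: the blade images are trace-orthogonal — tr(rho(e_A) rho(e_B)^-1) = 4 if A = B and 0 otherwise — and rho(e_A)^-1 = (e_A)^2 * rho(e_A) with (e_A)^2 = +1 or -1, so the coefficient of e_A in the preimage is (e_A)^2 * tr(M rho(e_A))/4.
Nonzero projections over blades of grade <= 2: 1: (1)^2 = +1, tr(M 1) = - \frac{16}{3}, coefficient -\frac{4}{3}; e_{4}: (e_{4})^2 = -1, tr(M rho(e_{4})) = 32, coefficient -8; e_{23}: (e_{23})^2 = -1, tr(M rho(e_{23})) = 8, coefficient -2. Every other blade of grade <= 2 projects to 0.
Answer: -\frac{4}{3} - 8 e_{4} - 2 e_{23}


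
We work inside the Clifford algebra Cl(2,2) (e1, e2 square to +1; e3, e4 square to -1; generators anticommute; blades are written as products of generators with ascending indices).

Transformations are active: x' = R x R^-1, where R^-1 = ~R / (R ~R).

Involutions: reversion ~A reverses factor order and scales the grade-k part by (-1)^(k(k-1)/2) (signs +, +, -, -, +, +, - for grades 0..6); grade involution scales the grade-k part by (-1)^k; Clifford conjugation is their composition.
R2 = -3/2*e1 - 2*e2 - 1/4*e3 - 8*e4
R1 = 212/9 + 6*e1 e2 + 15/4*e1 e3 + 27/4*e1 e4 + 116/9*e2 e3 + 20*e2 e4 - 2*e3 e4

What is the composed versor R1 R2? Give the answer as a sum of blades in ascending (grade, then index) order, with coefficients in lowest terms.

Distribute over the terms of R2 (each basis-blade product reordered to ascending indices, repeated generators contracted through their squares):
R1 (-3/2*e1) = -106/3*e1 + 9*e2 + 45/8*e3 + 81/8*e4 - 58/3*e1 e2 e3 - 30*e1 e2 e4 + 3*e1 e3 e4
R1 (-2*e2) = -12*e1 - 424/9*e2 + 232/9*e3 + 40*e4 + 15/2*e1 e2 e3 + 27/2*e1 e2 e4 + 4*e2 e3 e4
R1 (-1/4*e3) = 15/16*e1 + 29/9*e2 - 53/9*e3 + 1/2*e4 - 3/2*e1 e2 e3 + 27/16*e1 e3 e4 + 5*e2 e3 e4
R1 (-8*e4) = 54*e1 + 160*e2 - 16*e3 - 1696/9*e4 - 48*e1 e2 e4 - 30*e1 e3 e4 - 928/9*e2 e3 e4
Summing the partial products and collecting blades:
Answer: 365/48*e1 + 1126/9*e2 + 685/72*e3 - 9923/72*e4 - 40/3*e1 e2 e3 - 129/2*e1 e2 e4 - 405/16*e1 e3 e4 - 847/9*e2 e3 e4


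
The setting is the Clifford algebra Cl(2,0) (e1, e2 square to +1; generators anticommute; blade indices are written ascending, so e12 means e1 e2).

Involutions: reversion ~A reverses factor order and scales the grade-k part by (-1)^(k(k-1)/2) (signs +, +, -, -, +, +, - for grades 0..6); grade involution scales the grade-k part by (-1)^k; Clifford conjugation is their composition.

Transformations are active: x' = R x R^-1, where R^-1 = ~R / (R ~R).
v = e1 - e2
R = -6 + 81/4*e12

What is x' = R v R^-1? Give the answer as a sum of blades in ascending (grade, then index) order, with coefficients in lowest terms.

~R = -6 - 81/4*e12, and R ~R = 7137/16, so R^-1 = ~R / (7137/16).
R v = -105/4*e1 - 57/4*e2
Answer: -233/793*e1 + 1097/793*e2


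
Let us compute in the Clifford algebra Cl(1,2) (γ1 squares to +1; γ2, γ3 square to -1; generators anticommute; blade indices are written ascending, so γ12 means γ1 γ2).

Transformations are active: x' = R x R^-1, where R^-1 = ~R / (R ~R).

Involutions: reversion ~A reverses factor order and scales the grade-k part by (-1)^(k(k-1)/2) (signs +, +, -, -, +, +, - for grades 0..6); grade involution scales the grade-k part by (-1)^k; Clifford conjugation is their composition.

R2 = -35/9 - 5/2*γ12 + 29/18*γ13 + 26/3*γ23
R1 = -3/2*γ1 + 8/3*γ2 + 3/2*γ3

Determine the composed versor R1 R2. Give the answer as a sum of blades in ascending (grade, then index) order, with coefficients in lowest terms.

Distribute over the terms of R1 (each basis-blade product reordered to ascending indices, repeated generators contracted through their squares):
(-3/2*γ1) R2 = 35/6*γ1 + 15/4*γ2 - 29/12*γ3 - 13*γ123
(8/3*γ2) R2 = -20/3*γ1 - 280/27*γ2 - 208/9*γ3 - 116/27*γ123
(3/2*γ3) R2 = 29/12*γ1 + 13*γ2 - 35/6*γ3 - 15/4*γ123
Summing the partial products and collecting blades:
Answer: 19/12*γ1 + 689/108*γ2 - 1129/36*γ3 - 2273/108*γ123


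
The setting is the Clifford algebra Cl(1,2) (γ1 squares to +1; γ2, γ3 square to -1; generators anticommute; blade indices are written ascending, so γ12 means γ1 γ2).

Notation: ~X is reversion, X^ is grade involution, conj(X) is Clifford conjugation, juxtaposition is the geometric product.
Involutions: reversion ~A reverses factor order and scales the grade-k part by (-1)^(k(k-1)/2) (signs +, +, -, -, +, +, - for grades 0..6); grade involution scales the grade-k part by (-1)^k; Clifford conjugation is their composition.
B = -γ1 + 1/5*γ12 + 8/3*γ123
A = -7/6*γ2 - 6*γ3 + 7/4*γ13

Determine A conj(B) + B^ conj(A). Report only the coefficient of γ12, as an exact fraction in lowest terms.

first term: 7/30*γ1 - 14/3*γ2 - 7/4*γ3 + 103/6*γ12 + 26/9*γ13 - 7/20*γ23 + 6/5*γ123
second term: -7/30*γ1 - 14/3*γ2 - 7/4*γ3 + 103/6*γ12 + 26/9*γ13 + 7/20*γ23 + 6/5*γ123
Answer: 103/3


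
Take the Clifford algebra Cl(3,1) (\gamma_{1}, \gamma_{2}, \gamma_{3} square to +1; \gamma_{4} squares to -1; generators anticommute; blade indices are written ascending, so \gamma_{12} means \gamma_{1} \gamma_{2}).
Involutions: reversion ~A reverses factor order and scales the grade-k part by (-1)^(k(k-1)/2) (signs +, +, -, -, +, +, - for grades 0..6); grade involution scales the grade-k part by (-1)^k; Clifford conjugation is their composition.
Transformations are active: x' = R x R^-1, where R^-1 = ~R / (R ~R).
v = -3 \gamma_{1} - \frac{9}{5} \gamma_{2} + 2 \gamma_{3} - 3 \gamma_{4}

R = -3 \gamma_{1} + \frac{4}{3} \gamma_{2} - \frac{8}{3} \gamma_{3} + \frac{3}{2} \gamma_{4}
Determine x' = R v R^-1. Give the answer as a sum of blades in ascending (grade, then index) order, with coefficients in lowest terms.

~R = -3 \gamma_{1} + \frac{4}{3} \gamma_{2} - \frac{8}{3} \gamma_{3} + \frac{3}{2} \gamma_{4}, and R ~R = \frac{563}{36}, so R^-1 = ~R / (\frac{563}{36}).
R v = \frac{173}{30} + \frac{47}{5} \gamma_{12} - 14 \gamma_{13} + \frac{27}{2} \gamma_{14} - \frac{32}{15} \gamma_{23} - \frac{13}{10} \gamma_{24} + 5 \gamma_{34}
Answer: \frac{2217}{2815} \gamma_{1} + \frac{1567}{563} \gamma_{2} - \frac{11166}{2815} \gamma_{3} + \frac{11559}{2815} \gamma_{4}


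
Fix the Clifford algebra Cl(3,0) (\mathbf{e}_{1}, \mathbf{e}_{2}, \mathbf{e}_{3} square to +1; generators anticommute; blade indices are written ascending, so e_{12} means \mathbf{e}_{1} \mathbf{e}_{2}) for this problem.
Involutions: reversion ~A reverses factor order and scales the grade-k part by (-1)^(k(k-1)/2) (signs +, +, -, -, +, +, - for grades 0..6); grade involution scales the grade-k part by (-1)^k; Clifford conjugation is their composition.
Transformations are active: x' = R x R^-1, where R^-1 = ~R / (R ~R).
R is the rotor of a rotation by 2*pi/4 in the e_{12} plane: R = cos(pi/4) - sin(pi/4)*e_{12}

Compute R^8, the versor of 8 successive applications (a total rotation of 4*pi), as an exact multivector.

Half-angle bookkeeping: 8 applications in e_{12} add up to rotor phase 8*pi/4 = 2 \pi, so R^8 = cos(2 \pi) - sin(2 \pi)*e_{12}.
cos(2 \pi) = 1 and sin(2 \pi) = 0, so R^8 = 1. The total rotation 4*pi is 2 full turns, so every vector returns to itself, yet the rotor is +1, back on the identity sheet (an even number of 2*pi turns).
Answer: 1


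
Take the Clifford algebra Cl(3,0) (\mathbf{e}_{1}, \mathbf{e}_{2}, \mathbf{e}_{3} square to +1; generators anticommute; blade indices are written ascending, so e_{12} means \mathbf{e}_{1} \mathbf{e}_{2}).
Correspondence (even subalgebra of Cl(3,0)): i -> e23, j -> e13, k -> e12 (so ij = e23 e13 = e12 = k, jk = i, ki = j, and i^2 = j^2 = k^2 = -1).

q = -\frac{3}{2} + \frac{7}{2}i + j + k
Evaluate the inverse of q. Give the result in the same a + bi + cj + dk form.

In blades: q = -\frac{3}{2} + e_{12} + e_{13} + \frac{7}{2} e_{23}.
With qbar = -\frac{3}{2} - e_{12} - e_{13} - \frac{7}{2} e_{23} (scalar fixed, mapped units negated), q qbar = \frac{33}{2} (the sum of squared coefficients), so q^-1 = qbar / (\frac{33}{2}) = -\frac{1}{11} - \frac{2}{33} e_{12} - \frac{2}{33} e_{13} - \frac{7}{33} e_{23}; translating back:
Answer: -\frac{1}{11} - \frac{7}{33}i - \frac{2}{33}j - \frac{2}{33}k


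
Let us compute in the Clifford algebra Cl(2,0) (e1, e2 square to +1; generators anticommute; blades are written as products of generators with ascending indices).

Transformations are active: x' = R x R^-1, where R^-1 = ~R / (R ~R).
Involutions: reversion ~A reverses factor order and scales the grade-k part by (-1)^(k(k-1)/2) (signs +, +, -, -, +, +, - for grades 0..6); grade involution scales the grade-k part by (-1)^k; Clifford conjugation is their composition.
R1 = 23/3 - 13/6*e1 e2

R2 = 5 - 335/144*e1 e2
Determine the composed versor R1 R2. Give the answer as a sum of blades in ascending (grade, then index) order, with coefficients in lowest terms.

Distribute over the terms of R1 (each basis-blade product reordered to ascending indices, repeated generators contracted through their squares):
(23/3) R2 = 115/3 - 7705/432*e1 e2
(-13/6*e1 e2) R2 = -4355/864 - 65/6*e1 e2
Summing the partial products and collecting blades:
Answer: 28765/864 - 12385/432*e1 e2


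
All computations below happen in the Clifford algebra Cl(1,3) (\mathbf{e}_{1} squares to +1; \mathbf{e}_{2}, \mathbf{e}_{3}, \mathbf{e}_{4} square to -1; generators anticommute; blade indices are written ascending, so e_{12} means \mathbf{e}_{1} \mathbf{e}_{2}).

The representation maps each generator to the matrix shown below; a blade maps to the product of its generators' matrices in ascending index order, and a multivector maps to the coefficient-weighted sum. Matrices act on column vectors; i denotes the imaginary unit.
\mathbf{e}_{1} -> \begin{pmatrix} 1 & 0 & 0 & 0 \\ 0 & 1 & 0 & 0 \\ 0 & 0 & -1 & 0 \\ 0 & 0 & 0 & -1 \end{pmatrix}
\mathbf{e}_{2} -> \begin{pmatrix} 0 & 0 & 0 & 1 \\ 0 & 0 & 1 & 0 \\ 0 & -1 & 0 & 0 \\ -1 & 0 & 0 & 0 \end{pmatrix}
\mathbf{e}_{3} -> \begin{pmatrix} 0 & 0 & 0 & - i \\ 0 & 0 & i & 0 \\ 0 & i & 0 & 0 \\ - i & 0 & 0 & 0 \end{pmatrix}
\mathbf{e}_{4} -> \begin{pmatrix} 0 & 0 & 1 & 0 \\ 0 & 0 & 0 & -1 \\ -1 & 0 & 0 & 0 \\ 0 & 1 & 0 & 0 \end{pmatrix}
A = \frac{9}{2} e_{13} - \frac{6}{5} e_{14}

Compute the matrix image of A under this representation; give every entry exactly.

Bivector images (products of the table entries): rho(e_{13}) = rho(\mathbf{e}_{1})rho(\mathbf{e}_{3}) = \begin{pmatrix} 0 & 0 & 0 & - i \\ 0 & 0 & i & 0 \\ 0 & - i & 0 & 0 \\ i & 0 & 0 & 0 \end{pmatrix}; rho(e_{14}) = rho(\mathbf{e}_{1})rho(\mathbf{e}_{4}) = \begin{pmatrix} 0 & 0 & 1 & 0 \\ 0 & 0 & 0 & -1 \\ 1 & 0 & 0 & 0 \\ 0 & -1 & 0 & 0 \end{pmatrix}.
M = (\frac{9}{2})*rho(e_{13}) + (-\frac{6}{5})*rho(e_{14}), summed entrywise:
Answer: \begin{pmatrix} 0 & 0 & - \frac{6}{5} & - \frac{9 i}{2} \\ 0 & 0 & \frac{9 i}{2} & \frac{6}{5} \\ - \frac{6}{5} & - \frac{9 i}{2} & 0 & 0 \\ \frac{9 i}{2} & \frac{6}{5} & 0 & 0 \end{pmatrix}


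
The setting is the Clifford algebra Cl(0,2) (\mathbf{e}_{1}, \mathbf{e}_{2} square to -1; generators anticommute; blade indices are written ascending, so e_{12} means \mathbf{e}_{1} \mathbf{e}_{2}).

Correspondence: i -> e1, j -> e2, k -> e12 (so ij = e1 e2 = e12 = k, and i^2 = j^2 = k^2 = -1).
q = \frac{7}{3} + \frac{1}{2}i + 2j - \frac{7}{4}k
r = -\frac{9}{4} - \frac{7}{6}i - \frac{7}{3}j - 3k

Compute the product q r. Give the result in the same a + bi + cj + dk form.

In blades: q = \frac{7}{3} + \frac{1}{2} e_{1} + 2 e_{2} - \frac{7}{4} e_{12}, r = -\frac{9}{4} - \frac{7}{6} e_{1} - \frac{7}{3} e_{2} - 3 e_{12}.
Distribute q over r term by term (generator squares from the signature, products reordered to ascending indices): (\frac{7}{3})*r = -\frac{21}{4} - \frac{49}{18} e_{1} - \frac{49}{9} e_{2} - 7 e_{12}; (\frac{1}{2} e_{1})*r = \frac{7}{12} - \frac{9}{8} e_{1} + \frac{3}{2} e_{2} - \frac{7}{6} e_{12}; (2 e_{2})*r = \frac{14}{3} - 6 e_{1} - \frac{9}{2} e_{2} + \frac{7}{3} e_{12}; (-\frac{7}{4} e_{12})*r = -\frac{21}{4} - \frac{49}{12} e_{1} + \frac{49}{24} e_{2} + \frac{63}{16} e_{12}.
Sum: -\frac{21}{4} - \frac{1003}{72} e_{1} - \frac{461}{72} e_{2} - \frac{91}{48} e_{12}; translating back through the correspondence:
Answer: -\frac{21}{4} - \frac{1003}{72}i - \frac{461}{72}j - \frac{91}{48}k


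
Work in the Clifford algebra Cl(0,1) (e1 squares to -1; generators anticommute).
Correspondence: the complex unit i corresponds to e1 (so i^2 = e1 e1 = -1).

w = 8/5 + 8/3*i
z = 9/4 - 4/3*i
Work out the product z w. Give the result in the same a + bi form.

In blades: z = 9/4 - 4/3*e1, w = 8/5 + 8/3*e1.
Distribute z over w term by term (generator squares from the signature, products reordered to ascending indices): (9/4)*w = 18/5 + 6*e1; (-4/3*e1)*w = 32/9 - 32/15*e1.
Sum: 322/45 + 58/15*e1; translating back through the correspondence:
Answer: 322/45 + 58/15*i


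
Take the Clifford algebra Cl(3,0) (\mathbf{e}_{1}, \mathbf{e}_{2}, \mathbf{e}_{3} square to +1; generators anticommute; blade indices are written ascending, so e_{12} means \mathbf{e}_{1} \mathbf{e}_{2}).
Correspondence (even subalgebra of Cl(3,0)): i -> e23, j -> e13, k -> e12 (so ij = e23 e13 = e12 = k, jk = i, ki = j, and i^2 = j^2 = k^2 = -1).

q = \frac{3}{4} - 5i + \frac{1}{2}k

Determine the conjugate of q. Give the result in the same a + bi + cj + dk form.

In blades: q = \frac{3}{4} + \frac{1}{2} e_{12} - 5 e_{23}.
Quaternion conjugation is reversion on the even subalgebra: the scalar is fixed and every grade-2 blade flips sign, giving \frac{3}{4} - \frac{1}{2} e_{12} + 5 e_{23}; translating back:
Answer: \frac{3}{4} + 5i - \frac{1}{2}k


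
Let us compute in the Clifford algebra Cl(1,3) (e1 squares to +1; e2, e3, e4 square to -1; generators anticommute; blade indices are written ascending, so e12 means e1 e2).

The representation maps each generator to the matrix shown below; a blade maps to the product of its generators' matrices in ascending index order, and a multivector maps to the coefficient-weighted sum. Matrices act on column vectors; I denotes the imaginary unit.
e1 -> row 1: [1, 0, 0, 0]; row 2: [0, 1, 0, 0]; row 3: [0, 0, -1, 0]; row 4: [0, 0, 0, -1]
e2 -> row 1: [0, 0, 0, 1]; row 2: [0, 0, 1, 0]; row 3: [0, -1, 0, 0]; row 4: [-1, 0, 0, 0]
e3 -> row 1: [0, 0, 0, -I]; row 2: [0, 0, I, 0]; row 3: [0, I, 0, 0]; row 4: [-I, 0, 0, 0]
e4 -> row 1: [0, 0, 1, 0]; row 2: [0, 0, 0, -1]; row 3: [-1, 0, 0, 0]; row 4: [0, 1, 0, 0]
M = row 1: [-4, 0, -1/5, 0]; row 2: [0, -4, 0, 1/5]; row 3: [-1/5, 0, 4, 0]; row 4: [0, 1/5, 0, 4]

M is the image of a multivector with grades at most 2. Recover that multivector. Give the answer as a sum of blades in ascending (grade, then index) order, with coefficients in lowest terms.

Method: the blade images are trace-orthogonal — tr(rho(e_A) rho(e_B)^-1) = 4 if A = B and 0 otherwise — and rho(e_A)^-1 = (e_A)^2 * rho(e_A) with (e_A)^2 = +1 or -1, so the coefficient of e_A in the preimage is (e_A)^2 * tr(M rho(e_A))/4.
Nonzero projections over blades of grade <= 2: e1: (e1)^2 = +1, tr(M rho(e1)) = -16, coefficient -4; e14: (e14)^2 = +1, tr(M rho(e14)) = -4/5, coefficient -1/5. Every other blade of grade <= 2 projects to 0.
Answer: -4*e1 - 1/5*e14


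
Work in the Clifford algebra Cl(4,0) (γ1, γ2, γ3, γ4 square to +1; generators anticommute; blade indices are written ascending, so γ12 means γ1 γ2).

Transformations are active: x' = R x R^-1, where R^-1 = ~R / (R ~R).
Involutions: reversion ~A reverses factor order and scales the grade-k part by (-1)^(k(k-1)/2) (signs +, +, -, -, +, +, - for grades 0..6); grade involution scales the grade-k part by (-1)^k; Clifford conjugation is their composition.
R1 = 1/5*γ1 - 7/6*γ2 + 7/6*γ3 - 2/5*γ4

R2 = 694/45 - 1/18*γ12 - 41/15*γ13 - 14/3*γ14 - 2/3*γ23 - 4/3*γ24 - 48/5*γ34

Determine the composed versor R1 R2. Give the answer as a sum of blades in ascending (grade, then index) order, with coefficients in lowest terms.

Distribute over the terms of R1 (each basis-blade product reordered to ascending indices, repeated generators contracted through their squares):
(1/5*γ1) R2 = 694/225*γ1 - 1/90*γ2 - 41/75*γ3 - 14/15*γ4 - 2/15*γ123 - 4/15*γ124 - 48/25*γ134
(-7/6*γ2) R2 = -7/108*γ1 - 2429/135*γ2 + 7/9*γ3 + 14/9*γ4 - 287/90*γ123 - 49/9*γ124 + 56/5*γ234
(7/6*γ3) R2 = 287/90*γ1 + 7/9*γ2 + 2429/135*γ3 - 56/5*γ4 - 7/108*γ123 + 49/9*γ134 + 14/9*γ234
(-2/5*γ4) R2 = -28/15*γ1 - 8/15*γ2 - 96/25*γ3 - 1388/225*γ4 + 1/45*γ124 + 82/75*γ134 + 4/15*γ234
Summing the partial products and collecting blades:
Answer: 11723/2700*γ1 - 959/54*γ2 + 9709/675*γ3 - 1256/75*γ4 - 1829/540*γ123 - 256/45*γ124 + 1039/225*γ134 + 586/45*γ234


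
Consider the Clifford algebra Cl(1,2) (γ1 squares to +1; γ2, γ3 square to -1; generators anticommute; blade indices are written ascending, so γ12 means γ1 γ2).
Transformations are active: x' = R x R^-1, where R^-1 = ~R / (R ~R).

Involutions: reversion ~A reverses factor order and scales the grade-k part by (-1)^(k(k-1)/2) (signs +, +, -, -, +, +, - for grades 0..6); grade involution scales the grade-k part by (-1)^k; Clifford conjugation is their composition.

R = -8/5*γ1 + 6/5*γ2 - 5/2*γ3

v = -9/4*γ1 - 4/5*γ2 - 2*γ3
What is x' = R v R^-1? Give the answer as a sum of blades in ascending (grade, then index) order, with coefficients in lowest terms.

~R = -8/5*γ1 + 6/5*γ2 - 5/2*γ3, and R ~R = -513/100, so R^-1 = ~R / (-513/100).
R v = -11/25 + 199/50*γ12 - 97/40*γ13 - 22/5*γ23
Answer: 20269/10260*γ1 + 172/171*γ2 + 806/513*γ3


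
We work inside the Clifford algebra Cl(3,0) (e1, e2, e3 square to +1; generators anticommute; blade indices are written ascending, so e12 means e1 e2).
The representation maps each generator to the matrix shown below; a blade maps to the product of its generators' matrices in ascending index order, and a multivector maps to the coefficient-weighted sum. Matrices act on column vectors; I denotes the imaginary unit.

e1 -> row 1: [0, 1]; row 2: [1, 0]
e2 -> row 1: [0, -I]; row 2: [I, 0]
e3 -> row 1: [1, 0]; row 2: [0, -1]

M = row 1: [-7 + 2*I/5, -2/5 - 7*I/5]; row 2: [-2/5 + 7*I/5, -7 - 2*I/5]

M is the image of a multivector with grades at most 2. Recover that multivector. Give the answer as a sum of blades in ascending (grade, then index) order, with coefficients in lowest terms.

Method: 1, rho(e1), rho(e2), rho(e3) form a trace-orthogonal basis of the 2x2 complex matrices (tr(X Y) = 2 if X = Y, else 0), so M = m0*1 + m1*rho(e1) + m2*rho(e2) + m3*rho(e3) with m0 = tr(M)/2 = -7, m1 = tr(M rho(e1))/2 = -2/5, m2 = tr(M rho(e2))/2 = 7/5, m3 = tr(M rho(e3))/2 = 2*I/5.
Multiplying table entries, the bivector images are rho(e12) = I*rho(e3), rho(e13) = -I*rho(e2), rho(e23) = I*rho(e1); with real blade coefficients the real parts of m0..m3 are the coefficients of 1, e1, e2, e3 and the imaginary parts give the bivectors (e23: Im m1, e13: -Im m2, e12: Im m3).
Answer: -7 - 2/5*e1 + 7/5*e2 + 2/5*e12


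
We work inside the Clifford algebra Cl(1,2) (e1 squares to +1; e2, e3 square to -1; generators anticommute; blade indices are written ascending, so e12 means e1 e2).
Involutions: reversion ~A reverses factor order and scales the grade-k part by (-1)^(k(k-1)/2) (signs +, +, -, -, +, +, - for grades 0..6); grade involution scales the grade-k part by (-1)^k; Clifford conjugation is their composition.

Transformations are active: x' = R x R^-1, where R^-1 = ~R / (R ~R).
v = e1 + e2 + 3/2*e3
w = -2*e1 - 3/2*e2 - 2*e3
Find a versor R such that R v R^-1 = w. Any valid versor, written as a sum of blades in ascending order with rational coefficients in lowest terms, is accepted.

Key observation: q(v) = q(w) = -9/4 (sandwiches preserve the norm), so R = v + w = -e1 - 1/2*e2 - 1/2*e3 works whenever it is invertible — the component of v along it is kept and (v - w)/2 reverses, sending v to w.
Answer: -e1 - 1/2*e2 - 1/2*e3


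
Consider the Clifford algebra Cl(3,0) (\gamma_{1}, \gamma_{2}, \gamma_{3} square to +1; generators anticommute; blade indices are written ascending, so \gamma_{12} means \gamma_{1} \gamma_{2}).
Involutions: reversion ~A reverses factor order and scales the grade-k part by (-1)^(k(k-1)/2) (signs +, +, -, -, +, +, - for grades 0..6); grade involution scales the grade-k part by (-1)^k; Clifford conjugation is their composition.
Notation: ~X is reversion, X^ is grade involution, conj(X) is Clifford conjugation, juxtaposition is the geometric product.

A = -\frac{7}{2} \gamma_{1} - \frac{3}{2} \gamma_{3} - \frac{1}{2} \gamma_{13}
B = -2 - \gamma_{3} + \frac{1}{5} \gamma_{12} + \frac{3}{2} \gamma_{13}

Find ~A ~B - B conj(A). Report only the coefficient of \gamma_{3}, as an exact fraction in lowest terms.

first term: \frac{9}{4} + \frac{17}{4} \gamma_{1} + \frac{7}{10} \gamma_{2} + \frac{33}{4} \gamma_{3} + \frac{5}{2} \gamma_{13} - \frac{1}{10} \gamma_{23} + \frac{3}{10} \gamma_{123}
second term: -\frac{9}{4} - \frac{17}{4} \gamma_{1} - \frac{7}{10} \gamma_{2} - \frac{33}{4} \gamma_{3} + \frac{5}{2} \gamma_{13} - \frac{1}{10} \gamma_{23} + \frac{3}{10} \gamma_{123}
Answer: \frac{33}{2}


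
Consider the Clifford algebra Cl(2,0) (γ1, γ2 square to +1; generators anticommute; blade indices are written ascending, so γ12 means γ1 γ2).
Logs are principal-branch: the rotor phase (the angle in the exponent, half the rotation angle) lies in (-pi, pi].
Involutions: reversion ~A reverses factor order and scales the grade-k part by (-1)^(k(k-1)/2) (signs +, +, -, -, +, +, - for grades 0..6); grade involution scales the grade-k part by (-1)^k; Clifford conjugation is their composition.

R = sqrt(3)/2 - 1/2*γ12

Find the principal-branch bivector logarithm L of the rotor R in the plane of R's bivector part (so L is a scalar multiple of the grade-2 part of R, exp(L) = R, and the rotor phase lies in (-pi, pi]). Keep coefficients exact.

The scalar part of R is sqrt(3)/2, and that scalar determines the rotor phase on the principal branch; recovering the unit plane as bivector-part over sine of the phase gives L = phase * plane.
Concretely: cos(phase) = sqrt(3)/2 gives phase = ±pi/6, and since phase/sin(phase) is even the sign is immaterial: L = (phase/sin(phase)) * <R>_2 = (pi/3) * <R>_2.
Answer: -pi/6*γ12


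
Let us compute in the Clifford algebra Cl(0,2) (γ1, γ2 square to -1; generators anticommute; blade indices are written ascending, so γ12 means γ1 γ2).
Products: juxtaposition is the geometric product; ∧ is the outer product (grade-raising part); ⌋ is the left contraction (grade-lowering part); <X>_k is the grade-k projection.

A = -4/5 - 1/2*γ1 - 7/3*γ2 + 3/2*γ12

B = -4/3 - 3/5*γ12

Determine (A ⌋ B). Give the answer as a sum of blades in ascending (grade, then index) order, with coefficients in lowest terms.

step 1: 59/30 + 7/5*γ1 - 3/10*γ2 + 12/25*γ12
Answer: 59/30 + 7/5*γ1 - 3/10*γ2 + 12/25*γ12


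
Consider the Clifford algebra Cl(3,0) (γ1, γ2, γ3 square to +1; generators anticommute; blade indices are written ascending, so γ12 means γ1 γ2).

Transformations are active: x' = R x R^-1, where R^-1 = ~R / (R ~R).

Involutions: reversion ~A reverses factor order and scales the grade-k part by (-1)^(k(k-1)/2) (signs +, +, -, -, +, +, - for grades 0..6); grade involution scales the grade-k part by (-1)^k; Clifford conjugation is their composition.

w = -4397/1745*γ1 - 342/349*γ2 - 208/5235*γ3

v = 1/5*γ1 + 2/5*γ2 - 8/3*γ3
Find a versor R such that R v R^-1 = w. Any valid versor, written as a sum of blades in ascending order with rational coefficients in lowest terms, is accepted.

A norm check does it: q(v) = q(w) = 329/45, hence R = v + w = -4048/1745*γ1 - 1012/1745*γ2 - 14168/5235*γ3 realises the map — parallel part kept, (v - w)/2 negated, v carried to w.
Answer: -4048/1745*γ1 - 1012/1745*γ2 - 14168/5235*γ3


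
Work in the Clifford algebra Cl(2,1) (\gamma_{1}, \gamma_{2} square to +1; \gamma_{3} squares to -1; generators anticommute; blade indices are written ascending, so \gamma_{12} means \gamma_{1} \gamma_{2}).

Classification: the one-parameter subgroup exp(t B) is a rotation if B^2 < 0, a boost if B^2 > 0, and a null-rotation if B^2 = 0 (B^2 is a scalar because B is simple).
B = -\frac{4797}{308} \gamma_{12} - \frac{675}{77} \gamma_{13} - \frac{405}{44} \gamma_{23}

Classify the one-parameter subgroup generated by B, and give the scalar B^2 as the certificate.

B^2 term by term: the squares give (-\frac{4797}{308})^2*(\gamma_{12})^2 + (-\frac{675}{77})^2*(\gamma_{13})^2 + (-\frac{405}{44})^2*(\gamma_{23})^2 = \frac{23011209}{94864}*(-1) + \frac{455625}{5929}*(+1) + \frac{164025}{1936}*(+1) = -81 (each basis 2-blade squares to minus the product of its generators' squares); cross terms between blades sharing an index anticommute and cancel. So B^2 = -81.
Answer: rotation, certificate B^2 = -81. One invariant decides it: the square -81 survives every conjugation, and its sign is exactly the classification.


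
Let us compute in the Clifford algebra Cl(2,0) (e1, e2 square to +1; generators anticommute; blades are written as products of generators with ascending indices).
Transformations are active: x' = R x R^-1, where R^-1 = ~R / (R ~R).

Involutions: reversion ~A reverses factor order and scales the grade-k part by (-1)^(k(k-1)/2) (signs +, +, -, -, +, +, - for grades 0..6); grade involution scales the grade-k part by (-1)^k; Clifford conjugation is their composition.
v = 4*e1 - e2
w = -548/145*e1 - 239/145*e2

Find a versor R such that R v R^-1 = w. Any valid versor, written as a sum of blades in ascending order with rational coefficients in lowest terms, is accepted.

Construction: equal norms (both 17) license R = v + w = 32/145*e1 - 384/145*e2 — nothing changes along that direction, while (v - w)/2 changes sign, so v maps onto w.
Answer: 32/145*e1 - 384/145*e2


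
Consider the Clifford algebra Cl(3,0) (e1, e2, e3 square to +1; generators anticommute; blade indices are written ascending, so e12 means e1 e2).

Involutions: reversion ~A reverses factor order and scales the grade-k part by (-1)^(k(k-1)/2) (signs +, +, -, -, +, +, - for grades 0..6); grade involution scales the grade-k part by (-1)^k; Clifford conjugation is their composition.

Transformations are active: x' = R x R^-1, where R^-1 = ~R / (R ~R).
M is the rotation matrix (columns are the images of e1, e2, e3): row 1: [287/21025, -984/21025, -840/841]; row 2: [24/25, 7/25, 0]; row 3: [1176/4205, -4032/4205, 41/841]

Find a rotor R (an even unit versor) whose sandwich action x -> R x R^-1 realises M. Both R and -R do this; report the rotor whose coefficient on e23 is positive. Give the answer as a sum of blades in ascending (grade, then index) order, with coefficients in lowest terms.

Method: write R = a + b12*e12 + b13*e13 + b23*e23 with a^2 + b12^2 + b13^2 + b23^2 = 1 (so R^-1 = ~R). Expanding the columns R e_j ~R gives tr M = 4a^2 - 1 and, from the antisymmetric part, M21 - M12 = -4a*b12, M13 - M31 = 4a*b13, M32 - M23 = -4a*b23.
Here tr M = 7199/21025, so a^2 = (1 + tr M)/4 = 7056/21025 and a = ±84/145. Taking a = 84/145: M21 - M12 = 21168/21025, M13 - M31 = -5376/4205, M32 - M23 = -4032/4205, giving b12 = -63/145, b13 = -16/29, b23 = 12/29, i.e. R = 84/145 - 63/145*e12 - 16/29*e13 + 12/29*e23.
Its e23 coefficient is already positive.
Answer: 84/145 - 63/145*e12 - 16/29*e13 + 12/29*e23. Uniqueness: Spin(3) -> SO(3) maps R and -R to the same rotation of trace 7199/21025; fixing the sign of the e23 coefficient removes the ambiguity.


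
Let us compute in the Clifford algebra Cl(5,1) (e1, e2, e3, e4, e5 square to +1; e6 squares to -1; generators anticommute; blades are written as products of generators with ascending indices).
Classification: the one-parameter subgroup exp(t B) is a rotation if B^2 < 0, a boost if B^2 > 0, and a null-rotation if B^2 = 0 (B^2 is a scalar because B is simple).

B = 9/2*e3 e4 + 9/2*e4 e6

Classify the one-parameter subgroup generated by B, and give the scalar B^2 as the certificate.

B^2 term by term: the squares give (9/2)^2*(e3 e4)^2 + (9/2)^2*(e4 e6)^2 = 81/4*(-1) + 81/4*(+1) = 0 (each basis 2-blade squares to minus the product of its generators' squares); cross terms between blades sharing an index anticommute and cancel. So B^2 = 0.
Answer: null-rotation, certificate B^2 = 0. Because 0 is invariant under every versor sandwich, the classification follows from its sign alone.


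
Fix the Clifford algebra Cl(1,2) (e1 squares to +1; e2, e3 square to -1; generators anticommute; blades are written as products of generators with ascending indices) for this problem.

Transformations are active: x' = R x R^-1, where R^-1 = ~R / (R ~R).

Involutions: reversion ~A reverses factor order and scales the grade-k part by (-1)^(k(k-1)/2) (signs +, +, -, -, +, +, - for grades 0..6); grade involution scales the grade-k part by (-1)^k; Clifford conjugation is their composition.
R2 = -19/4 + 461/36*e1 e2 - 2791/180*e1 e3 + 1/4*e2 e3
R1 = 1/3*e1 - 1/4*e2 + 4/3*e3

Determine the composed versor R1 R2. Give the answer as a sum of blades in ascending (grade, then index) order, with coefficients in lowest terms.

Distribute over the terms of R1 (each basis-blade product reordered to ascending indices, repeated generators contracted through their squares):
(1/3*e1) R2 = -19/12*e1 + 461/108*e2 - 2791/540*e3 + 1/12*e1 e2 e3
(-1/4*e2) R2 = -461/144*e1 + 19/16*e2 + 1/16*e3 - 2791/720*e1 e2 e3
(4/3*e3) R2 = -2791/135*e1 + 1/3*e2 - 19/3*e3 + 461/27*e1 e2 e3
Summing the partial products and collecting blades:
Answer: -54991/2160*e1 + 2501/432*e2 - 24709/2160*e3 + 28687/2160*e1 e2 e3


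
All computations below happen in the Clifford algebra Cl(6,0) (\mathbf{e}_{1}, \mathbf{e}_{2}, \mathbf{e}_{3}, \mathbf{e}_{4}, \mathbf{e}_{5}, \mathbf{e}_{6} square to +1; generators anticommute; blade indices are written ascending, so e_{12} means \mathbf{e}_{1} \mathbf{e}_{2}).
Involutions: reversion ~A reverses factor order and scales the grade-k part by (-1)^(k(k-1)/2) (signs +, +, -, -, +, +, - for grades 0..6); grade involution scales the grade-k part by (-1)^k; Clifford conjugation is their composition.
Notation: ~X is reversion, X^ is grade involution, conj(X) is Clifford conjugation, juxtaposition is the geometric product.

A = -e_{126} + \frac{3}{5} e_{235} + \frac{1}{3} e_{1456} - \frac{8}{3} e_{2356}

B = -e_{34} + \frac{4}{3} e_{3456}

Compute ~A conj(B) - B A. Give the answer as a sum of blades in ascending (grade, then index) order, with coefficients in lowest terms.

first term: \frac{4}{9} e_{13} + \frac{32}{9} e_{24} - \frac{3}{5} e_{245} - \frac{4}{5} e_{246} - \frac{1}{3} e_{1356} - \frac{8}{3} e_{2456} - \frac{4}{3} e_{12345} + e_{12346}
second term: -\frac{4}{9} e_{13} - \frac{32}{9} e_{24} + \frac{3}{5} e_{245} + \frac{4}{5} e_{246} - \frac{1}{3} e_{1356} - \frac{8}{3} e_{2456} - \frac{4}{3} e_{12345} + e_{12346}
Answer: \frac{8}{9} e_{13} + \frac{64}{9} e_{24} - \frac{6}{5} e_{245} - \frac{8}{5} e_{246}


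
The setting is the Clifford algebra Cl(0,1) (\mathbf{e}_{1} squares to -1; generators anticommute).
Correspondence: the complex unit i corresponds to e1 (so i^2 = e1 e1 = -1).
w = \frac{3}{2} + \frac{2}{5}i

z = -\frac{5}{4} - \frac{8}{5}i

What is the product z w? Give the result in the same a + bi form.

In blades: z = -\frac{5}{4} - \frac{8}{5} e_{1}, w = \frac{3}{2} + \frac{2}{5} e_{1}.
Distribute z over w term by term (generator squares from the signature, products reordered to ascending indices): (-\frac{5}{4})*w = -\frac{15}{8} - \frac{1}{2} e_{1}; (-\frac{8}{5} e_{1})*w = \frac{16}{25} - \frac{12}{5} e_{1}.
Sum: -\frac{247}{200} - \frac{29}{10} e_{1}; translating back through the correspondence:
Answer: -\frac{247}{200} - \frac{29}{10}i


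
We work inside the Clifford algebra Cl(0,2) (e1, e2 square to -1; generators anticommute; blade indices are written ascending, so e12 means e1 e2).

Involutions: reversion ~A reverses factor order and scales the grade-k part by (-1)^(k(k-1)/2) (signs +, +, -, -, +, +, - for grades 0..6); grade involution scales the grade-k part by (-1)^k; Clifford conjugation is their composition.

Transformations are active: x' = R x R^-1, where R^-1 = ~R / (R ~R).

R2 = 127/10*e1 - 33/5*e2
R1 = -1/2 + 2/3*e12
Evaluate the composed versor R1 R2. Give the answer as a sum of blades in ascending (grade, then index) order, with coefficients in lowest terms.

Distribute over the terms of R1 (each basis-blade product reordered to ascending indices, repeated generators contracted through their squares):
(-1/2) R2 = -127/20*e1 + 33/10*e2
(2/3*e12) R2 = 22/5*e1 + 127/15*e2
Summing the partial products and collecting blades:
Answer: -39/20*e1 + 353/30*e2


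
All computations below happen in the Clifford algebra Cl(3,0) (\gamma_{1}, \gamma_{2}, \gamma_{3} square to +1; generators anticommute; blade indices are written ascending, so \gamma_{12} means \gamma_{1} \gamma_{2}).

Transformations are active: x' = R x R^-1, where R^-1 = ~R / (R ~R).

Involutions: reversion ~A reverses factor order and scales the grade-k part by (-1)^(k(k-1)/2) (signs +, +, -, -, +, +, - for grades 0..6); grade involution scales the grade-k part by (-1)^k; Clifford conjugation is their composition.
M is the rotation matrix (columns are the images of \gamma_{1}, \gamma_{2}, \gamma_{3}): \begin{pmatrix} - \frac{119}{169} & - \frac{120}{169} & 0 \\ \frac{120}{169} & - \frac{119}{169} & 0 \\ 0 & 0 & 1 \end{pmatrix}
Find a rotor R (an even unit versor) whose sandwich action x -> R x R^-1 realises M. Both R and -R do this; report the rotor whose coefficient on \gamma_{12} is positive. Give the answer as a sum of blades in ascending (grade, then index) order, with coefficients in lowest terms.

Method: write R = a + b12*\gamma_{12} + b13*\gamma_{13} + b23*\gamma_{23} with a^2 + b12^2 + b13^2 + b23^2 = 1 (so R^-1 = ~R). Expanding the columns R e_j ~R gives tr M = 4a^2 - 1 and, from the antisymmetric part, M21 - M12 = -4a*b12, M13 - M31 = 4a*b13, M32 - M23 = -4a*b23.
Here tr M = -\frac{69}{169}, so a^2 = (1 + tr M)/4 = \frac{25}{169} and a = ±\frac{5}{13}. Taking a = \frac{5}{13}: M21 - M12 = \frac{240}{169}, M13 - M31 = 0, M32 - M23 = 0, giving b12 = -\frac{12}{13}, b13 = 0, b23 = 0, i.e. R = \frac{5}{13} - \frac{12}{13} \gamma_{12}.
Its \gamma_{12} coefficient is negative, so report the other preimage -R.
Answer: -\frac{5}{13} + \frac{12}{13} \gamma_{12}. Sheet selection: the two-to-one cover makes ±R indistinguishable at the matrix level (trace -\frac{69}{169}), so uniqueness comes from the required sign on \gamma_{12}.


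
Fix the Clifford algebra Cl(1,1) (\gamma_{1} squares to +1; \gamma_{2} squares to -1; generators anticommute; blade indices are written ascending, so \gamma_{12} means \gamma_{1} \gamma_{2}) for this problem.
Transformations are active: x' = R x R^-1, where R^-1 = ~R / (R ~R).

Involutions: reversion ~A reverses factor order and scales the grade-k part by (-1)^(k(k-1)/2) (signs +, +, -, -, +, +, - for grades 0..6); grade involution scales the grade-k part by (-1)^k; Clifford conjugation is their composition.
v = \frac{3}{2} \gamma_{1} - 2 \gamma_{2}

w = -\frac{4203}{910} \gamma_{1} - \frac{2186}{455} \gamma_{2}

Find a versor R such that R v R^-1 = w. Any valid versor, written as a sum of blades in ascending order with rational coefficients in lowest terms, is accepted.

A norm check does it: q(v) = q(w) = -\frac{7}{4}, hence R = v + w = -\frac{1419}{455} \gamma_{1} - \frac{3096}{455} \gamma_{2} realises the map — parallel part kept, (v - w)/2 negated, v carried to w.
Answer: -\frac{1419}{455} \gamma_{1} - \frac{3096}{455} \gamma_{2}


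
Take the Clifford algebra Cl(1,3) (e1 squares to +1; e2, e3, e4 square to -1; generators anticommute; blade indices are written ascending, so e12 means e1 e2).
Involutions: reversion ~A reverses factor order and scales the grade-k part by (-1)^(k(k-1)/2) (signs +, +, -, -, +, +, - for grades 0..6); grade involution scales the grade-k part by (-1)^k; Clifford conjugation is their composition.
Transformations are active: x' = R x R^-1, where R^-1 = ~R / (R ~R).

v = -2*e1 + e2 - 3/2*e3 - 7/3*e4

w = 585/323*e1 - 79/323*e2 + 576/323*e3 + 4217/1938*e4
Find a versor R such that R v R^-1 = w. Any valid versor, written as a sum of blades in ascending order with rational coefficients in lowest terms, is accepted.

Construction: equal norms (both -169/36) license R = v + w = -61/323*e1 + 244/323*e2 + 183/646*e3 - 305/1938*e4 — nothing changes along that direction, while (v - w)/2 changes sign, so v maps onto w.
Answer: -61/323*e1 + 244/323*e2 + 183/646*e3 - 305/1938*e4


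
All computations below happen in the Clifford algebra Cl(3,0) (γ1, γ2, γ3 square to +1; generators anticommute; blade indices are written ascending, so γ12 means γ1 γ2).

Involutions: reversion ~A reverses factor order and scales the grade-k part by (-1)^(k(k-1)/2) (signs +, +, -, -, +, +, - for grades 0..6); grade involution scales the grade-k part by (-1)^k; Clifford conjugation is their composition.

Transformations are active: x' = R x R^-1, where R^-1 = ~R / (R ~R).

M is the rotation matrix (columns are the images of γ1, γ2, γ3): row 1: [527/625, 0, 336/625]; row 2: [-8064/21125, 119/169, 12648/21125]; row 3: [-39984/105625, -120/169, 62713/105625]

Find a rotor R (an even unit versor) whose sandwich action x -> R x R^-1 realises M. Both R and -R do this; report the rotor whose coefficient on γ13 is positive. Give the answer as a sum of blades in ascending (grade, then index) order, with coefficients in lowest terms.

Method: write R = a + b12*γ12 + b13*γ13 + b23*γ23 with a^2 + b12^2 + b13^2 + b23^2 = 1 (so R^-1 = ~R). Expanding the columns R e_j ~R gives tr M = 4a^2 - 1 and, from the antisymmetric part, M21 - M12 = -4a*b12, M13 - M31 = 4a*b13, M32 - M23 = -4a*b23.
Here tr M = 226151/105625, so a^2 = (1 + tr M)/4 = 82944/105625 and a = ±288/325. Taking a = 288/325: M21 - M12 = -8064/21125, M13 - M31 = 96768/105625, M32 - M23 = -27648/21125, giving b12 = 7/65, b13 = 84/325, b23 = 24/65, i.e. R = 288/325 + 7/65*γ12 + 84/325*γ13 + 24/65*γ23.
Its γ13 coefficient is already positive.
Answer: 288/325 + 7/65*γ12 + 84/325*γ13 + 24/65*γ23. Sheet selection: the two-to-one cover makes ±R indistinguishable at the matrix level (trace 226151/105625), so uniqueness comes from the required sign on γ13.


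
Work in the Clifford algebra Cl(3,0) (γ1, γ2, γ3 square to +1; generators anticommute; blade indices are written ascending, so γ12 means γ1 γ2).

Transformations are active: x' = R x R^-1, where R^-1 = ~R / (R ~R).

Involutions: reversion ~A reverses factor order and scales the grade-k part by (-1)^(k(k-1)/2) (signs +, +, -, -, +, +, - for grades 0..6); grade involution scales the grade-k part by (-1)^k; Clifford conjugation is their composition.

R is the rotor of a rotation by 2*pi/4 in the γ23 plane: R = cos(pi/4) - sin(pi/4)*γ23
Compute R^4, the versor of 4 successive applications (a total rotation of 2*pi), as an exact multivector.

The rotor phase is half the rotation angle and phases add under composition, so 4 steps in the γ23 plane accumulate phase 4*(pi/4) = pi: R^4 = cos(pi) - sin(pi)*γ23.
cos(pi) = -1 and sin(pi) = 0, so R^4 = -1. The total rotation 2*pi is 1 full turn, so every vector returns to itself, yet the rotor is -1, on the OTHER sheet of the double cover (an odd number of 2*pi turns).
Answer: -1
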